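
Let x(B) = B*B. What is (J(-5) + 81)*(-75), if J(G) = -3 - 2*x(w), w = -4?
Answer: -3450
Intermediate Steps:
x(B) = B²
J(G) = -35 (J(G) = -3 - 2*(-4)² = -3 - 2*16 = -3 - 32 = -35)
(J(-5) + 81)*(-75) = (-35 + 81)*(-75) = 46*(-75) = -3450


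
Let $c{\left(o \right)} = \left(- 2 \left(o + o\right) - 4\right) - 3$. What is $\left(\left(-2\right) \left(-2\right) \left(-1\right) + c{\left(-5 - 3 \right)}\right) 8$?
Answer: $168$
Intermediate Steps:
$c{\left(o \right)} = -7 - 4 o$ ($c{\left(o \right)} = \left(- 2 \cdot 2 o - 4\right) - 3 = \left(- 4 o - 4\right) - 3 = \left(-4 - 4 o\right) - 3 = -7 - 4 o$)
$\left(\left(-2\right) \left(-2\right) \left(-1\right) + c{\left(-5 - 3 \right)}\right) 8 = \left(\left(-2\right) \left(-2\right) \left(-1\right) - \left(7 + 4 \left(-5 - 3\right)\right)\right) 8 = \left(4 \left(-1\right) - \left(7 + 4 \left(-5 - 3\right)\right)\right) 8 = \left(-4 - -25\right) 8 = \left(-4 + \left(-7 + 32\right)\right) 8 = \left(-4 + 25\right) 8 = 21 \cdot 8 = 168$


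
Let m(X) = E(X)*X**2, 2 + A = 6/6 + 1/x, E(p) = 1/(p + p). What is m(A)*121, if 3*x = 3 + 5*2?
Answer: -605/13 ≈ -46.538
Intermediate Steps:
x = 13/3 (x = (3 + 5*2)/3 = (3 + 10)/3 = (1/3)*13 = 13/3 ≈ 4.3333)
E(p) = 1/(2*p)
A = -10/13 (A = -2 + (6/6 + 1/(13/3)) = -2 + (6*(1/6) + 1*(3/13)) = -2 + (1 + 3/13) = -2 + 16/13 = -10/13 ≈ -0.76923)
m(X) = X/2 (m(X) = (1/(2*X))*X**2 = X/2)
m(A)*121 = ((1/2)*(-10/13))*121 = -5/13*121 = -605/13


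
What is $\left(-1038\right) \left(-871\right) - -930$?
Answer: $905028$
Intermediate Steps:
$\left(-1038\right) \left(-871\right) - -930 = 904098 + 930 = 905028$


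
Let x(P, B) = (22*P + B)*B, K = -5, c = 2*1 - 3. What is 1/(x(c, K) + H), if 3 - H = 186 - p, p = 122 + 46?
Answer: 1/120 ≈ 0.0083333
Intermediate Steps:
c = -1 (c = 2 - 3 = -1)
p = 168
x(P, B) = B*(B + 22*P) (x(P, B) = (B + 22*P)*B = B*(B + 22*P))
H = -15 (H = 3 - (186 - 1*168) = 3 - (186 - 168) = 3 - 1*18 = 3 - 18 = -15)
1/(x(c, K) + H) = 1/(-5*(-5 + 22*(-1)) - 15) = 1/(-5*(-5 - 22) - 15) = 1/(-5*(-27) - 15) = 1/(135 - 15) = 1/120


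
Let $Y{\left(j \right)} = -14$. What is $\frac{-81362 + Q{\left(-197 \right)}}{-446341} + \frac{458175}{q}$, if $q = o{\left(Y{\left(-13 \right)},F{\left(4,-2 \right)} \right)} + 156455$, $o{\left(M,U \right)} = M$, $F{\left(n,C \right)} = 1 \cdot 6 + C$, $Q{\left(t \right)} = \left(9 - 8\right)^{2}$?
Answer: $\frac{10344308756}{3325049161} \approx 3.111$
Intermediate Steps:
$Q{\left(t \right)} = 1$ ($Q{\left(t \right)} = 1^{2} = 1$)
$F{\left(n,C \right)} = 6 + C$
$q = 156441$ ($q = -14 + 156455 = 156441$)
$\frac{-81362 + Q{\left(-197 \right)}}{-446341} + \frac{458175}{q} = \frac{-81362 + 1}{-446341} + \frac{458175}{156441} = \left(-81361\right) \left(- \frac{1}{446341}\right) + 458175 \cdot \frac{1}{156441} = \frac{11623}{63763} + \frac{152725}{52147} = \frac{10344308756}{3325049161}$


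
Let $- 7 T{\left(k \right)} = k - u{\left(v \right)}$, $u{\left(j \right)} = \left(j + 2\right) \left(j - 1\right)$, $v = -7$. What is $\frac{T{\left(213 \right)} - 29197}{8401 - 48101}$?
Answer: $\frac{51138}{69475} \approx 0.73606$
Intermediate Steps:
$u{\left(j \right)} = \left(-1 + j\right) \left(2 + j\right)$ ($u{\left(j \right)} = \left(2 + j\right) \left(-1 + j\right) = \left(-1 + j\right) \left(2 + j\right)$)
$T{\left(k \right)} = \frac{40}{7} - \frac{k}{7}$ ($T{\left(k \right)} = - \frac{k - \left(-2 - 7 + \left(-7\right)^{2}\right)}{7} = - \frac{k - \left(-2 - 7 + 49\right)}{7} = - \frac{k - 40}{7} = - \frac{-40 + k}{7} = \frac{40}{7} - \frac{k}{7}$)
$\frac{T{\left(213 \right)} - 29197}{8401 - 48101} = \frac{\left(\frac{40}{7} - \frac{213}{7}\right) - 29197}{8401 - 48101} = \frac{\left(\frac{40}{7} - \frac{213}{7}\right) - 29197}{-39700} = \left(- \frac{173}{7} - 29197\right) \left(- \frac{1}{39700}\right) = \left(- \frac{204552}{7}\right) \left(- \frac{1}{39700}\right) = \frac{51138}{69475}$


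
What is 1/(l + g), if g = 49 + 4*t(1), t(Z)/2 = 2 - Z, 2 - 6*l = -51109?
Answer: 2/17151 ≈ 0.00011661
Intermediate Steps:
l = 17037/2 (l = ⅓ - ⅙*(-51109) = ⅓ + 51109/6 = 17037/2 ≈ 8518.5)
t(Z) = 4 - 2*Z (t(Z) = 2*(2 - Z) = 4 - 2*Z)
g = 57 (g = 49 + 4*(4 - 2*1) = 49 + 4*(4 - 2) = 49 + 4*2 = 49 + 8 = 57)
1/(l + g) = 1/(17037/2 + 57) = 1/(17151/2) = 2/17151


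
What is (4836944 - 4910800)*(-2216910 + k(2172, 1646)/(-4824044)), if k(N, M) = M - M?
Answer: 163732104960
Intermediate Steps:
k(N, M) = 0
(4836944 - 4910800)*(-2216910 + k(2172, 1646)/(-4824044)) = (4836944 - 4910800)*(-2216910 + 0/(-4824044)) = -73856*(-2216910 + 0*(-1/4824044)) = -73856*(-2216910 + 0) = -73856*(-2216910) = 163732104960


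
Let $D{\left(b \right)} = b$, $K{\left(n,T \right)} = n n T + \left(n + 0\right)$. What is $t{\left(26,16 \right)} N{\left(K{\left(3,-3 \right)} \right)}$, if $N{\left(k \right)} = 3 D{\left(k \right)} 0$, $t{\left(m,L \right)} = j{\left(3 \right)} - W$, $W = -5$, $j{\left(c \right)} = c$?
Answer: $0$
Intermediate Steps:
$K{\left(n,T \right)} = n + T n^{2}$ ($K{\left(n,T \right)} = n^{2} T + n = T n^{2} + n = n + T n^{2}$)
$t{\left(m,L \right)} = 8$ ($t{\left(m,L \right)} = 3 - -5 = 3 + 5 = 8$)
$N{\left(k \right)} = 0$ ($N{\left(k \right)} = 3 k 0 = 0$)
$t{\left(26,16 \right)} N{\left(K{\left(3,-3 \right)} \right)} = 8 \cdot 0 = 0$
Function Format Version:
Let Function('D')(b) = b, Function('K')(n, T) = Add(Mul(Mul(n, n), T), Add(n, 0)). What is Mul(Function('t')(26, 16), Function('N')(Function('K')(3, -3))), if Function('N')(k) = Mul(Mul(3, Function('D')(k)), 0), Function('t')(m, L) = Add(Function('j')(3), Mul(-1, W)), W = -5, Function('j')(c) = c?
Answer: 0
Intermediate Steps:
Function('K')(n, T) = Add(n, Mul(T, Pow(n, 2))) (Function('K')(n, T) = Add(Mul(Pow(n, 2), T), n) = Add(Mul(T, Pow(n, 2)), n) = Add(n, Mul(T, Pow(n, 2))))
Function('t')(m, L) = 8 (Function('t')(m, L) = Add(3, Mul(-1, -5)) = Add(3, 5) = 8)
Function('N')(k) = 0 (Function('N')(k) = Mul(Mul(3, k), 0) = 0)
Mul(Function('t')(26, 16), Function('N')(Function('K')(3, -3))) = Mul(8, 0) = 0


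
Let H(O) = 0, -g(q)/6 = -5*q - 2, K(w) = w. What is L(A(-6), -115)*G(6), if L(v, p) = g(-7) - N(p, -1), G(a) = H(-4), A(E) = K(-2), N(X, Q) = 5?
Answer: 0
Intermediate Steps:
g(q) = 12 + 30*q (g(q) = -6*(-5*q - 2) = -6*(-2 - 5*q) = 12 + 30*q)
A(E) = -2
G(a) = 0
L(v, p) = -203 (L(v, p) = (12 + 30*(-7)) - 1*5 = (12 - 210) - 5 = -198 - 5 = -203)
L(A(-6), -115)*G(6) = -203*0 = 0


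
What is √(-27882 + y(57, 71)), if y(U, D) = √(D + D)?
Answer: √(-27882 + √142) ≈ 166.94*I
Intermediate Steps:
y(U, D) = √2*√D (y(U, D) = √(2*D) = √2*√D)
√(-27882 + y(57, 71)) = √(-27882 + √2*√71) = √(-27882 + √142)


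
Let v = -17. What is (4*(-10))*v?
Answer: 680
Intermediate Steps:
(4*(-10))*v = (4*(-10))*(-17) = -40*(-17) = 680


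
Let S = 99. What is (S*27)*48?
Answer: 128304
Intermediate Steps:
(S*27)*48 = (99*27)*48 = 2673*48 = 128304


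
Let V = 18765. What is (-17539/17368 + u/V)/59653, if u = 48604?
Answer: 515034937/19441540249560 ≈ 2.6491e-5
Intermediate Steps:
(-17539/17368 + u/V)/59653 = (-17539/17368 + 48604/18765)/59653 = (-17539*1/17368 + 48604*(1/18765))*(1/59653) = (-17539/17368 + 48604/18765)*(1/59653) = (515034937/325910520)*(1/59653) = 515034937/19441540249560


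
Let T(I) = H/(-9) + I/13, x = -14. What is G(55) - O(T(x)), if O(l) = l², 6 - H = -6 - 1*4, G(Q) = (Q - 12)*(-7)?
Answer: -4231945/13689 ≈ -309.15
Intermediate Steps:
G(Q) = 84 - 7*Q (G(Q) = (-12 + Q)*(-7) = 84 - 7*Q)
H = 16 (H = 6 - (-6 - 1*4) = 6 - (-6 - 4) = 6 - 1*(-10) = 6 + 10 = 16)
T(I) = -16/9 + I/13 (T(I) = 16/(-9) + I/13 = 16*(-⅑) + I*(1/13) = -16/9 + I/13)
G(55) - O(T(x)) = (84 - 7*55) - (-16/9 + (1/13)*(-14))² = (84 - 385) - (-16/9 - 14/13)² = -301 - (-334/117)² = -301 - 1*111556/13689 = -301 - 111556/13689 = -4231945/13689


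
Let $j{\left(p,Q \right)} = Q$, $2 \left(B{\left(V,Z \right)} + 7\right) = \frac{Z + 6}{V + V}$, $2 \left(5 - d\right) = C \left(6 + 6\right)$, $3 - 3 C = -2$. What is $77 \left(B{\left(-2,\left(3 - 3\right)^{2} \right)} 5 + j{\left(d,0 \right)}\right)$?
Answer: $- \frac{11935}{4} \approx -2983.8$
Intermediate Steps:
$C = \frac{5}{3}$ ($C = 1 - - \frac{2}{3} = 1 + \frac{2}{3} = \frac{5}{3} \approx 1.6667$)
$d = -5$ ($d = 5 - \frac{\frac{5}{3} \left(6 + 6\right)}{2} = 5 - \frac{\frac{5}{3} \cdot 12}{2} = 5 - 10 = -5$)
$B{\left(V,Z \right)} = -7 + \frac{6 + Z}{4 V}$ ($B{\left(V,Z \right)} = -7 + \frac{\left(Z + 6\right) \frac{1}{V + V}}{2} = -7 + \frac{\left(6 + Z\right) \frac{1}{2 V}}{2} = -7 + \frac{\frac{1}{2} \frac{1}{V} \left(6 + Z\right)}{2} = -7 + \frac{6 + Z}{4 V}$)
$77 \left(B{\left(-2,\left(3 - 3\right)^{2} \right)} 5 + j{\left(d,0 \right)}\right) = 77 \left(\frac{6 + \left(3 - 3\right)^{2} - -56}{4 \left(-2\right)} 5 + 0\right) = 77 \left(\frac{1}{4} \left(- \frac{1}{2}\right) \left(6 + 0^{2} + 56\right) 5 + 0\right) = 77 \left(\frac{1}{4} \left(- \frac{1}{2}\right) \left(6 + 0 + 56\right) 5 + 0\right) = 77 \left(\frac{1}{4} \left(- \frac{1}{2}\right) 62 \cdot 5 + 0\right) = 77 \left(\left(- \frac{31}{4}\right) 5 + 0\right) = 77 \left(- \frac{155}{4} + 0\right) = 77 \left(- \frac{155}{4}\right) = - \frac{11935}{4}$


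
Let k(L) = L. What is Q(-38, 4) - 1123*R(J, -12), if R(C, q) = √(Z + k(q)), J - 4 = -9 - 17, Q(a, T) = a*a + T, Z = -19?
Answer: 1448 - 1123*I*√31 ≈ 1448.0 - 6252.6*I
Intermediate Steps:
Q(a, T) = T + a² (Q(a, T) = a² + T = T + a²)
J = -22 (J = 4 + (-9 - 17) = 4 - 26 = -22)
R(C, q) = √(-19 + q)
Q(-38, 4) - 1123*R(J, -12) = (4 + (-38)²) - 1123*√(-19 - 12) = (4 + 1444) - 1123*I*√31 = 1448 - 1123*I*√31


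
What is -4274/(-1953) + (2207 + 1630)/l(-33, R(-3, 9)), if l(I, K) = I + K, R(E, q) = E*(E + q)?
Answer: -2425229/33201 ≈ -73.047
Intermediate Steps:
-4274/(-1953) + (2207 + 1630)/l(-33, R(-3, 9)) = -4274/(-1953) + (2207 + 1630)/(-33 - 3*(-3 + 9)) = -4274*(-1/1953) + 3837/(-33 - 3*6) = 4274/1953 + 3837/(-33 - 18) = 4274/1953 + 3837/(-51) = 4274/1953 + 3837*(-1/51) = 4274/1953 - 1279/17 = -2425229/33201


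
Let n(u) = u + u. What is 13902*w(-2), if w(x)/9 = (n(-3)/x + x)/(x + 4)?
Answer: 62559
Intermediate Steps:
n(u) = 2*u
w(x) = 9*(x - 6/x)/(4 + x) (w(x) = 9*(((2*(-3))/x + x)/(x + 4)) = 9*((-6/x + x)/(4 + x)) = 9*((x - 6/x)/(4 + x)) = 9*(x - 6/x)/(4 + x))
13902*w(-2) = 13902*(9*(-6 + (-2)²)/(-2*(4 - 2))) = 13902*(9*(-½)*(-6 + 4)/2) = 13902*(9*(-½)*(½)*(-2)) = 13902*(9/2) = 62559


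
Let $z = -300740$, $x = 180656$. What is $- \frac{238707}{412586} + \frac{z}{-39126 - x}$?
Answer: $\frac{35808805883}{45339488126} \approx 0.78979$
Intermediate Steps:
$- \frac{238707}{412586} + \frac{z}{-39126 - x} = - \frac{238707}{412586} - \frac{300740}{-39126 - 180656} = \left(-238707\right) \frac{1}{412586} - \frac{300740}{-39126 - 180656} = - \frac{238707}{412586} - \frac{300740}{-219782} = - \frac{238707}{412586} - - \frac{150370}{109891} = - \frac{238707}{412586} + \frac{150370}{109891} = \frac{35808805883}{45339488126}$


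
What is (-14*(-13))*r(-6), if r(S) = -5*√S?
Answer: -910*I*√6 ≈ -2229.0*I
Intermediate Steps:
(-14*(-13))*r(-6) = (-14*(-13))*(-5*I*√6) = 182*(-5*I*√6) = -910*I*√6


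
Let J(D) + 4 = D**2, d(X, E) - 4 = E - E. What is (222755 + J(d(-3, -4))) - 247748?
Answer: -24981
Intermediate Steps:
d(X, E) = 4 (d(X, E) = 4 + (E - E) = 4 + 0 = 4)
J(D) = -4 + D**2
(222755 + J(d(-3, -4))) - 247748 = (222755 + (-4 + 4**2)) - 247748 = (222755 + (-4 + 16)) - 247748 = (222755 + 12) - 247748 = 222767 - 247748 = -24981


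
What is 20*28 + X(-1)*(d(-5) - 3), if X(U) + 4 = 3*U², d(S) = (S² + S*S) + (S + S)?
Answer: 523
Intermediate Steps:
d(S) = 2*S + 2*S² (d(S) = (S² + S²) + 2*S = 2*S² + 2*S = 2*S + 2*S²)
X(U) = -4 + 3*U²
20*28 + X(-1)*(d(-5) - 3) = 20*28 + (-4 + 3*(-1)²)*(2*(-5)*(1 - 5) - 3) = 560 + (-4 + 3*1)*(2*(-5)*(-4) - 3) = 560 + (-4 + 3)*(40 - 3) = 560 - 1*37 = 560 - 37 = 523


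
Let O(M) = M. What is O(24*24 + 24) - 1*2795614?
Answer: -2795014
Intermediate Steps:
O(24*24 + 24) - 1*2795614 = (24*24 + 24) - 1*2795614 = (576 + 24) - 2795614 = 600 - 2795614 = -2795014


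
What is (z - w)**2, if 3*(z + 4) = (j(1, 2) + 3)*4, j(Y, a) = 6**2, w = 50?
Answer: 4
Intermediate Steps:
j(Y, a) = 36
z = 48 (z = -4 + ((36 + 3)*4)/3 = -4 + (39*4)/3 = -4 + (1/3)*156 = -4 + 52 = 48)
(z - w)**2 = (48 - 1*50)**2 = (48 - 50)**2 = (-2)**2 = 4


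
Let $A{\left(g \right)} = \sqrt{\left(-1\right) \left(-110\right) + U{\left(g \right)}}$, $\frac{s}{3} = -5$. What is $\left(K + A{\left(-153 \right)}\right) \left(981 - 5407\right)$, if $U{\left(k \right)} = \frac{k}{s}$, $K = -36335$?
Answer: $160818710 - \frac{4426 \sqrt{3005}}{5} \approx 1.6077 \cdot 10^{8}$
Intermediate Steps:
$s = -15$ ($s = 3 \left(-5\right) = -15$)
$U{\left(k \right)} = - \frac{k}{15}$ ($U{\left(k \right)} = \frac{k}{-15} = k \left(- \frac{1}{15}\right) = - \frac{k}{15}$)
$A{\left(g \right)} = \sqrt{110 - \frac{g}{15}}$ ($A{\left(g \right)} = \sqrt{\left(-1\right) \left(-110\right) - \frac{g}{15}} = \sqrt{110 - \frac{g}{15}}$)
$\left(K + A{\left(-153 \right)}\right) \left(981 - 5407\right) = \left(-36335 + \frac{\sqrt{24750 - -2295}}{15}\right) \left(981 - 5407\right) = \left(-36335 + \frac{\sqrt{24750 + 2295}}{15}\right) \left(-4426\right) = \left(-36335 + \frac{\sqrt{27045}}{15}\right) \left(-4426\right) = \left(-36335 + \frac{3 \sqrt{3005}}{15}\right) \left(-4426\right) = \left(-36335 + \frac{\sqrt{3005}}{5}\right) \left(-4426\right) = 160818710 - \frac{4426 \sqrt{3005}}{5}$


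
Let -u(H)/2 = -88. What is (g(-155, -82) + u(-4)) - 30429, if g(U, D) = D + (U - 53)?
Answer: -30543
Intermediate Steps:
g(U, D) = -53 + D + U (g(U, D) = D + (-53 + U) = -53 + D + U)
u(H) = 176 (u(H) = -2*(-88) = 176)
(g(-155, -82) + u(-4)) - 30429 = ((-53 - 82 - 155) + 176) - 30429 = (-290 + 176) - 30429 = -114 - 30429 = -30543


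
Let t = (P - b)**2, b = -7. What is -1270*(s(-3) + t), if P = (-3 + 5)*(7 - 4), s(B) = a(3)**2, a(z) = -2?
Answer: -219710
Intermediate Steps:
s(B) = 4 (s(B) = (-2)**2 = 4)
P = 6 (P = 2*3 = 6)
t = 169 (t = (6 - 1*(-7))**2 = (6 + 7)**2 = 13**2 = 169)
-1270*(s(-3) + t) = -1270*(4 + 169) = -1270*173 = -219710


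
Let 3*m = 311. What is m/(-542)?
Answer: -311/1626 ≈ -0.19127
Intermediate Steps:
m = 311/3 (m = (⅓)*311 = 311/3 ≈ 103.67)
m/(-542) = (311/3)/(-542) = -1/542*311/3 = -311/1626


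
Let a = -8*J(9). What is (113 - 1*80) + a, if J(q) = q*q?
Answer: -615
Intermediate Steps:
J(q) = q²
a = -648 (a = -8*9² = -8*81 = -648)
(113 - 1*80) + a = (113 - 1*80) - 648 = (113 - 80) - 648 = 33 - 648 = -615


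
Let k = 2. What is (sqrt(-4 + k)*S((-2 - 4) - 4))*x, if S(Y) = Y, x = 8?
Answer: -80*I*sqrt(2) ≈ -113.14*I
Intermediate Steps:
(sqrt(-4 + k)*S((-2 - 4) - 4))*x = (sqrt(-4 + 2)*((-2 - 4) - 4))*8 = (sqrt(-2)*(-6 - 4))*8 = ((I*sqrt(2))*(-10))*8 = -10*I*sqrt(2)*8 = -80*I*sqrt(2)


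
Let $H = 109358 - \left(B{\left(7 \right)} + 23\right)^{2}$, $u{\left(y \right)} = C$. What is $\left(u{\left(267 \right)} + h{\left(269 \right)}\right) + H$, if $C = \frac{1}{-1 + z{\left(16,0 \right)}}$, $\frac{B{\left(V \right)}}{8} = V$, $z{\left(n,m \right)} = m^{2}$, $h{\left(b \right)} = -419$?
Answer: $102697$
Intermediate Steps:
$B{\left(V \right)} = 8 V$
$C = -1$ ($C = \frac{1}{-1 + 0^{2}} = \frac{1}{-1 + 0} = \frac{1}{-1} = -1$)
$u{\left(y \right)} = -1$
$H = 103117$ ($H = 109358 - \left(8 \cdot 7 + 23\right)^{2} = 109358 - \left(56 + 23\right)^{2} = 109358 - 79^{2} = 109358 - 6241 = 103117$)
$\left(u{\left(267 \right)} + h{\left(269 \right)}\right) + H = \left(-1 - 419\right) + 103117 = -420 + 103117 = 102697$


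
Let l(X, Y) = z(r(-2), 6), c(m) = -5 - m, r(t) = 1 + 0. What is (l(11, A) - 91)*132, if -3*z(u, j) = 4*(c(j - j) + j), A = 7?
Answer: -12188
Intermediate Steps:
r(t) = 1
z(u, j) = 20/3 - 4*j/3 (z(u, j) = -4*((-5 - (j - j)) + j)/3 = -4*((-5 - 1*0) + j)/3 = -4*((-5 + 0) + j)/3 = -4*(-5 + j)/3 = -(-20 + 4*j)/3 = 20/3 - 4*j/3)
l(X, Y) = -4/3 (l(X, Y) = 20/3 - 4/3*6 = 20/3 - 8 = -4/3)
(l(11, A) - 91)*132 = (-4/3 - 91)*132 = -277/3*132 = -12188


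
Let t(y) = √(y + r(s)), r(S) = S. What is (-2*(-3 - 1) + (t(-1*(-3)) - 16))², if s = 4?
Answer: (8 - √7)² ≈ 28.668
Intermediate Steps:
t(y) = √(4 + y) (t(y) = √(y + 4) = √(4 + y))
(-2*(-3 - 1) + (t(-1*(-3)) - 16))² = (-2*(-3 - 1) + (√(4 - 1*(-3)) - 16))² = (-2*(-4) + (√(4 + 3) - 16))² = (8 + (√7 - 16))² = (8 + (-16 + √7))² = (-8 + √7)²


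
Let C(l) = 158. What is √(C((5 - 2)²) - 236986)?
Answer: 2*I*√59207 ≈ 486.65*I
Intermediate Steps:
√(C((5 - 2)²) - 236986) = √(158 - 236986) = √(-236828) = 2*I*√59207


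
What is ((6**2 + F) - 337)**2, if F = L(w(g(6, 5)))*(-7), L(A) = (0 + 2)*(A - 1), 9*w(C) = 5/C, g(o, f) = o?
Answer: 60590656/729 ≈ 83115.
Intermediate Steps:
w(C) = 5/(9*C) (w(C) = (5/C)/9 = 5/(9*C))
L(A) = -2 + 2*A (L(A) = 2*(-1 + A) = -2 + 2*A)
F = 343/27 (F = (-2 + 2*((5/9)/6))*(-7) = (-2 + 2*((5/9)*(1/6)))*(-7) = (-2 + 2*(5/54))*(-7) = (-2 + 5/27)*(-7) = -49/27*(-7) = 343/27 ≈ 12.704)
((6**2 + F) - 337)**2 = ((6**2 + 343/27) - 337)**2 = ((36 + 343/27) - 337)**2 = (1315/27 - 337)**2 = (-7784/27)**2 = 60590656/729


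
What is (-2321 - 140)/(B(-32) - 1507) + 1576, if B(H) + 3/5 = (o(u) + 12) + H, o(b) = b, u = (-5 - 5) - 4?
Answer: 12160113/7708 ≈ 1577.6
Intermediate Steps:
u = -14 (u = -10 - 4 = -14)
B(H) = -13/5 + H (B(H) = -⅗ + ((-14 + 12) + H) = -⅗ + (-2 + H) = -13/5 + H)
(-2321 - 140)/(B(-32) - 1507) + 1576 = (-2321 - 140)/((-13/5 - 32) - 1507) + 1576 = -2461/(-173/5 - 1507) + 1576 = -2461/(-7708/5) + 1576 = -2461*(-5/7708) + 1576 = 12305/7708 + 1576 = 12160113/7708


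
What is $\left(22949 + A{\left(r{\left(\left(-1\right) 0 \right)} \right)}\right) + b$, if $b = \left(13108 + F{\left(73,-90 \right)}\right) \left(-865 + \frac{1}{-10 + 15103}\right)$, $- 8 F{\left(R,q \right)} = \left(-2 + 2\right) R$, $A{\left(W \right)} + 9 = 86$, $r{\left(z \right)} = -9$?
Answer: $- \frac{170783228534}{15093} \approx -1.1315 \cdot 10^{7}$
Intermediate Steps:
$A{\left(W \right)} = 77$ ($A{\left(W \right)} = -9 + 86 = 77$)
$F{\left(R,q \right)} = 0$ ($F{\left(R,q \right)} = - \frac{\left(-2 + 2\right) R}{8} = - \frac{0 R}{8} = \left(- \frac{1}{8}\right) 0 = 0$)
$b = - \frac{171130759952}{15093}$ ($b = \left(13108 + 0\right) \left(-865 + \frac{1}{-10 + 15103}\right) = 13108 \left(-865 + \frac{1}{15093}\right) = 13108 \left(- \frac{13055444}{15093}\right) = - \frac{171130759952}{15093} \approx -1.1338 \cdot 10^{7}$)
$\left(22949 + A{\left(r{\left(\left(-1\right) 0 \right)} \right)}\right) + b = \left(22949 + 77\right) - \frac{171130759952}{15093} = 23026 - \frac{171130759952}{15093} = - \frac{170783228534}{15093}$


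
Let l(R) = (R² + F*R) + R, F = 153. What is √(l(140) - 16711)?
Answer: √24449 ≈ 156.36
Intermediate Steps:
l(R) = R² + 154*R (l(R) = (R² + 153*R) + R = R² + 154*R)
√(l(140) - 16711) = √(140*(154 + 140) - 16711) = √(140*294 - 16711) = √(41160 - 16711) = √24449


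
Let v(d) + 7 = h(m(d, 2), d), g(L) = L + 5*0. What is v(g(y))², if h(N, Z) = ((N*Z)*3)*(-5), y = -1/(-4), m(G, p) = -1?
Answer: 169/16 ≈ 10.563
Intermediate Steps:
y = ¼ (y = -1*(-¼) = ¼ ≈ 0.25000)
h(N, Z) = -15*N*Z (h(N, Z) = (3*N*Z)*(-5) = -15*N*Z)
g(L) = L (g(L) = L + 0 = L)
v(d) = -7 + 15*d (v(d) = -7 - 15*(-1)*d = -7 + 15*d)
v(g(y))² = (-7 + 15*(¼))² = (-7 + 15/4)² = (-13/4)² = 169/16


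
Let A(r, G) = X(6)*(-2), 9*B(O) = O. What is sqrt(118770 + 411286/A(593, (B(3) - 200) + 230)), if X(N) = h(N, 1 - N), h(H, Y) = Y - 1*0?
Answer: sqrt(3997465)/5 ≈ 399.87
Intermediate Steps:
B(O) = O/9
h(H, Y) = Y (h(H, Y) = Y + 0 = Y)
X(N) = 1 - N
A(r, G) = 10 (A(r, G) = (1 - 1*6)*(-2) = (1 - 6)*(-2) = -5*(-2) = 10)
sqrt(118770 + 411286/A(593, (B(3) - 200) + 230)) = sqrt(118770 + 411286/10) = sqrt(118770 + 411286*(1/10)) = sqrt(118770 + 205643/5) = sqrt(799493/5) = sqrt(3997465)/5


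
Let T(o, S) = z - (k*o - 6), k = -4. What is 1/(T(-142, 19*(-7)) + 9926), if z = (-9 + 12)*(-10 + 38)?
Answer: 1/9448 ≈ 0.00010584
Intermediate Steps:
z = 84 (z = 3*28 = 84)
T(o, S) = 90 + 4*o (T(o, S) = 84 - (-4*o - 6) = 84 - (-6 - 4*o) = 84 + (6 + 4*o) = 90 + 4*o)
1/(T(-142, 19*(-7)) + 9926) = 1/((90 + 4*(-142)) + 9926) = 1/((90 - 568) + 9926) = 1/(-478 + 9926) = 1/9448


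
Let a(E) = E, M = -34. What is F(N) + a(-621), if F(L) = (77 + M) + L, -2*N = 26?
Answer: -591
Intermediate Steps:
N = -13 (N = -½*26 = -13)
F(L) = 43 + L (F(L) = (77 - 34) + L = 43 + L)
F(N) + a(-621) = (43 - 13) - 621 = 30 - 621 = -591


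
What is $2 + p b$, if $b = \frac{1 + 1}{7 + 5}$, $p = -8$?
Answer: $\frac{2}{3} \approx 0.66667$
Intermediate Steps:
$b = \frac{1}{6}$ ($b = \frac{2}{12} = 2 \cdot \frac{1}{12} = \frac{1}{6} \approx 0.16667$)
$2 + p b = 2 - \frac{4}{3} = \frac{2}{3}$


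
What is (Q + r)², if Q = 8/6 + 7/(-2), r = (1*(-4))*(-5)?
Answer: 11449/36 ≈ 318.03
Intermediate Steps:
r = 20 (r = -4*(-5) = 20)
Q = -13/6 (Q = 8*(⅙) + 7*(-½) = 4/3 - 7/2 = -13/6 ≈ -2.1667)
(Q + r)² = (-13/6 + 20)² = (107/6)² = 11449/36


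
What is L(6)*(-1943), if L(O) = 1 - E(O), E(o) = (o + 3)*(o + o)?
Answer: 207901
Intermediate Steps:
E(o) = 2*o*(3 + o) (E(o) = (3 + o)*(2*o) = 2*o*(3 + o))
L(O) = 1 - 2*O*(3 + O)
L(6)*(-1943) = (1 - 2*6*(3 + 6))*(-1943) = (1 - 2*6*9)*(-1943) = (1 - 108)*(-1943) = -107*(-1943) = 207901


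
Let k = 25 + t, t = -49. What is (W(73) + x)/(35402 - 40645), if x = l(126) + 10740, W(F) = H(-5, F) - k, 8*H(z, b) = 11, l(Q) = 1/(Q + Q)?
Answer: -5425751/2642472 ≈ -2.0533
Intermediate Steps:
k = -24 (k = 25 - 49 = -24)
l(Q) = 1/(2*Q)
H(z, b) = 11/8 (H(z, b) = (1/8)*11 = 11/8)
W(F) = 203/8 (W(F) = 11/8 - 1*(-24) = 11/8 + 24 = 203/8)
x = 2706481/252 (x = (1/2)/126 + 10740 = (1/2)*(1/126) + 10740 = 1/252 + 10740 = 2706481/252 ≈ 10740.)
(W(73) + x)/(35402 - 40645) = (203/8 + 2706481/252)/(35402 - 40645) = (5425751/504)/(-5243) = (5425751/504)*(-1/5243) = -5425751/2642472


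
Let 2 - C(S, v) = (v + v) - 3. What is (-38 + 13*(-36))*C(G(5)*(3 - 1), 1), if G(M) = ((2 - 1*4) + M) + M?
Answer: -1518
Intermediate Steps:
G(M) = -2 + 2*M (G(M) = ((2 - 4) + M) + M = (-2 + M) + M = -2 + 2*M)
C(S, v) = 5 - 2*v (C(S, v) = 2 - ((v + v) - 3) = 2 - (2*v - 3) = 2 - (-3 + 2*v) = 2 + (3 - 2*v) = 5 - 2*v)
(-38 + 13*(-36))*C(G(5)*(3 - 1), 1) = (-38 + 13*(-36))*(5 - 2*1) = (-38 - 468)*(5 - 2) = -506*3 = -1518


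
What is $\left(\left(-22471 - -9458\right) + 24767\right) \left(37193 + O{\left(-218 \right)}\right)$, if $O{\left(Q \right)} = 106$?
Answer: $438412446$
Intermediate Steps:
$\left(\left(-22471 - -9458\right) + 24767\right) \left(37193 + O{\left(-218 \right)}\right) = \left(\left(-22471 - -9458\right) + 24767\right) \left(37193 + 106\right) = \left(\left(-22471 + 9458\right) + 24767\right) 37299 = \left(-13013 + 24767\right) 37299 = 11754 \cdot 37299 = 438412446$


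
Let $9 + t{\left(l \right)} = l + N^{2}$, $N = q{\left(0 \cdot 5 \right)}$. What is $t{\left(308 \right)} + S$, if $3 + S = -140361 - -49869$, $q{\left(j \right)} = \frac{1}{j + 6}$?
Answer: $- \frac{3247055}{36} \approx -90196.0$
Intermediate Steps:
$q{\left(j \right)} = \frac{1}{6 + j}$
$N = \frac{1}{6}$ ($N = \frac{1}{6 + 0 \cdot 5} = \frac{1}{6 + 0} = \frac{1}{6} \approx 0.16667$)
$S = -90495$ ($S = -3 - 90492 = -90495$)
$t{\left(l \right)} = - \frac{323}{36} + l$ ($t{\left(l \right)} = -9 + \left(l + \left(\frac{1}{6}\right)^{2}\right) = -9 + \left(l + \frac{1}{36}\right) = -9 + \left(\frac{1}{36} + l\right) = - \frac{323}{36} + l$)
$t{\left(308 \right)} + S = \left(- \frac{323}{36} + 308\right) - 90495 = \frac{10765}{36} - 90495 = - \frac{3247055}{36}$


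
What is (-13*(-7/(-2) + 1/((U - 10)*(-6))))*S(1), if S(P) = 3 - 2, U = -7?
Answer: -2327/51 ≈ -45.627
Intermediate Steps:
S(P) = 1
(-13*(-7/(-2) + 1/((U - 10)*(-6))))*S(1) = -13*(-7/(-2) + 1/(-7 - 10*(-6)))*1 = -13*(-7*(-1/2) - 1/6/(-17))*1 = -13*(7/2 - 1/17*(-1/6))*1 = -13*(7/2 + 1/102)*1 = -13*179/51*1 = -2327/51*1 = -2327/51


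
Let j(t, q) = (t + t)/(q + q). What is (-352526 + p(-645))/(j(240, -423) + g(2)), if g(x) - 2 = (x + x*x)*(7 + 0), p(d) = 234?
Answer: -12418293/1531 ≈ -8111.2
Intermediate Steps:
j(t, q) = t/q (j(t, q) = (2*t)/((2*q)) = (2*t)*(1/(2*q)) = t/q)
g(x) = 2 + 7*x + 7*x² (g(x) = 2 + (x + x*x)*(7 + 0) = 2 + (x + x²)*7 = 2 + (7*x + 7*x²) = 2 + 7*x + 7*x²)
(-352526 + p(-645))/(j(240, -423) + g(2)) = (-352526 + 234)/(240/(-423) + (2 + 7*2 + 7*2²)) = -352292/(240*(-1/423) + (2 + 14 + 7*4)) = -352292/(-80/141 + (2 + 14 + 28)) = -352292/(-80/141 + 44) = -352292/6124/141 = -352292*141/6124 = -12418293/1531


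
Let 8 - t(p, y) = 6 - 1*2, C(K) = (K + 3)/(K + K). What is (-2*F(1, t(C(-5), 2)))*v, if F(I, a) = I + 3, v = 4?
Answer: -32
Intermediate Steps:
C(K) = (3 + K)/(2*K) (C(K) = (3 + K)/((2*K)) = (3 + K)*(1/(2*K)) = (3 + K)/(2*K))
t(p, y) = 4 (t(p, y) = 8 - (6 - 1*2) = 8 - (6 - 2) = 8 - 1*4 = 8 - 4 = 4)
F(I, a) = 3 + I
(-2*F(1, t(C(-5), 2)))*v = -2*(3 + 1)*4 = -2*4*4 = -8*4 = -32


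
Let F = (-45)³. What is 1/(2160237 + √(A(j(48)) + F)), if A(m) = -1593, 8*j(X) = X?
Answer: 720079/1555541329629 - I*√10302/1555541329629 ≈ 4.6291e-7 - 6.525e-11*I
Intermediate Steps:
j(X) = X/8
F = -91125
1/(2160237 + √(A(j(48)) + F)) = 1/(2160237 + √(-1593 - 91125)) = 1/(2160237 + √(-92718)) = 1/(2160237 + 3*I*√10302)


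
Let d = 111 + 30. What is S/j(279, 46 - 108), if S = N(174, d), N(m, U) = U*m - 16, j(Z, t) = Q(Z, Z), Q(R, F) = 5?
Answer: 24518/5 ≈ 4903.6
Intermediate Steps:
d = 141
j(Z, t) = 5
N(m, U) = -16 + U*m
S = 24518 (S = -16 + 141*174 = -16 + 24534 = 24518)
S/j(279, 46 - 108) = 24518/5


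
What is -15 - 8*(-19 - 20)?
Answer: 297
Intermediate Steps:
-15 - 8*(-19 - 20) = -15 - 8*(-39) = -15 + 312 = 297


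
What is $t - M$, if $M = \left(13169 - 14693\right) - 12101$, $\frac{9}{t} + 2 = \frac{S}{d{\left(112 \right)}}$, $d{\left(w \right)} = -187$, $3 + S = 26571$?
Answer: $\frac{367083067}{26942} \approx 13625.0$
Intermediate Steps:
$S = 26568$ ($S = -3 + 26571 = 26568$)
$t = - \frac{1683}{26942}$ ($t = \frac{9}{-2 + \frac{26568}{-187}} = \frac{9}{-2 + 26568 \left(- \frac{1}{187}\right)} = \frac{9}{-2 - \frac{26568}{187}} = \frac{9}{- \frac{26942}{187}} = 9 \left(- \frac{187}{26942}\right) = - \frac{1683}{26942} \approx -0.062468$)
$M = -13625$ ($M = -1524 - 12101 = -13625$)
$t - M = - \frac{1683}{26942} - -13625 = - \frac{1683}{26942} + 13625 = \frac{367083067}{26942}$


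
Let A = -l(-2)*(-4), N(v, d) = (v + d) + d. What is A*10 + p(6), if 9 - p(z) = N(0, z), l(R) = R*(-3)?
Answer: 237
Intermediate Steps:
N(v, d) = v + 2*d (N(v, d) = (d + v) + d = v + 2*d)
l(R) = -3*R
p(z) = 9 - 2*z (p(z) = 9 - (0 + 2*z) = 9 - 2*z)
A = 24 (A = -(-3)*(-2)*(-4) = -1*6*(-4) = -6*(-4) = 24)
A*10 + p(6) = 24*10 + (9 - 2*6) = 240 + (9 - 12) = 240 - 3 = 237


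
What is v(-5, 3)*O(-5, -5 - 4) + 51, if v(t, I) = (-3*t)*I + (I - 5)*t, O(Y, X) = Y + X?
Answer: -719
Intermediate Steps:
O(Y, X) = X + Y
v(t, I) = t*(-5 + I) - 3*I*t (v(t, I) = -3*I*t + (-5 + I)*t = -3*I*t + t*(-5 + I) = t*(-5 + I) - 3*I*t)
v(-5, 3)*O(-5, -5 - 4) + 51 = (-1*(-5)*(5 + 2*3))*((-5 - 4) - 5) + 51 = (-1*(-5)*(5 + 6))*(-9 - 5) + 51 = -1*(-5)*11*(-14) + 51 = 55*(-14) + 51 = -770 + 51 = -719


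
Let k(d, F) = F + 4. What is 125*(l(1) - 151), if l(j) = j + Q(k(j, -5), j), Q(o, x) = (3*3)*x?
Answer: -17625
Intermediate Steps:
k(d, F) = 4 + F
Q(o, x) = 9*x
l(j) = 10*j (l(j) = j + 9*j = 10*j)
125*(l(1) - 151) = 125*(10*1 - 151) = 125*(10 - 151) = 125*(-141) = -17625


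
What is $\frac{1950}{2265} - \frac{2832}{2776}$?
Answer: $- \frac{8344}{52397} \approx -0.15925$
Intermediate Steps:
$\frac{1950}{2265} - \frac{2832}{2776} = 1950 \cdot \frac{1}{2265} - \frac{354}{347} = \frac{130}{151} - \frac{354}{347} = - \frac{8344}{52397}$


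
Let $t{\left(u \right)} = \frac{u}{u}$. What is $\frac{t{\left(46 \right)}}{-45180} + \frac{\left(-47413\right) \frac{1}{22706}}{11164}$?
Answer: $- \frac{598902281}{2863167110280} \approx -0.00020917$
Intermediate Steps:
$t{\left(u \right)} = 1$
$\frac{t{\left(46 \right)}}{-45180} + \frac{\left(-47413\right) \frac{1}{22706}}{11164} = 1 \frac{1}{-45180} + \frac{\left(-47413\right) \frac{1}{22706}}{11164} = 1 \left(- \frac{1}{45180}\right) + \left(-47413\right) \frac{1}{22706} \cdot \frac{1}{11164} = - \frac{1}{45180} - \frac{47413}{253489784} = - \frac{598902281}{2863167110280}$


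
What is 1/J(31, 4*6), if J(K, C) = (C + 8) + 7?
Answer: 1/39 ≈ 0.025641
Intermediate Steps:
J(K, C) = 15 + C (J(K, C) = (8 + C) + 7 = 15 + C)
1/J(31, 4*6) = 1/(15 + 4*6) = 1/(15 + 24) = 1/39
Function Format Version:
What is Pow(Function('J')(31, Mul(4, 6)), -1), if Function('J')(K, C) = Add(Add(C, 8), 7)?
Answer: Rational(1, 39) ≈ 0.025641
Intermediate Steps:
Function('J')(K, C) = Add(15, C) (Function('J')(K, C) = Add(Add(8, C), 7) = Add(15, C))
Pow(Function('J')(31, Mul(4, 6)), -1) = Pow(Add(15, Mul(4, 6)), -1) = Pow(Add(15, 24), -1) = Pow(39, -1) = Rational(1, 39)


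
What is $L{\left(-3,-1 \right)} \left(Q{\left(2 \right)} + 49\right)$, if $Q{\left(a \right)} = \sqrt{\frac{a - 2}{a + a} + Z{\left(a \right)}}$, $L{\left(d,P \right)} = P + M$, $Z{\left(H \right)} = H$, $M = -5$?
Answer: $-294 - 6 \sqrt{2} \approx -302.49$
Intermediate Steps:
$L{\left(d,P \right)} = -5 + P$ ($L{\left(d,P \right)} = P - 5 = -5 + P$)
$Q{\left(a \right)} = \sqrt{a + \frac{-2 + a}{2 a}}$ ($Q{\left(a \right)} = \sqrt{\frac{a - 2}{a + a} + a} = \sqrt{\frac{-2 + a}{2 a} + a} = \sqrt{a + \frac{-2 + a}{2 a}}$)
$L{\left(-3,-1 \right)} \left(Q{\left(2 \right)} + 49\right) = \left(-5 - 1\right) \left(\frac{\sqrt{2 - \frac{4}{2} + 4 \cdot 2}}{2} + 49\right) = - 6 \left(\frac{\sqrt{2 - 2 + 8}}{2} + 49\right) = - 6 \left(\frac{\sqrt{8}}{2} + 49\right) = - 6 \left(\frac{2 \sqrt{2}}{2} + 49\right) = - 6 \left(\sqrt{2} + 49\right) = - 6 \left(49 + \sqrt{2}\right) = -294 - 6 \sqrt{2}$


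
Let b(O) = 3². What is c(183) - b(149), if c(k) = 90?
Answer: 81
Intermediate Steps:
b(O) = 9
c(183) - b(149) = 90 - 1*9 = 90 - 9 = 81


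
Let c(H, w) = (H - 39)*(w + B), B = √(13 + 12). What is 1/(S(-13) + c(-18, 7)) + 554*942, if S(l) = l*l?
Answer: 268762019/515 ≈ 5.2187e+5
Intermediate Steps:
S(l) = l²
B = 5 (B = √25 = 5)
c(H, w) = (-39 + H)*(5 + w) (c(H, w) = (H - 39)*(w + 5) = (-39 + H)*(5 + w))
1/(S(-13) + c(-18, 7)) + 554*942 = 1/((-13)² + (-195 - 39*7 + 5*(-18) - 18*7)) + 554*942 = 1/(169 + (-195 - 273 - 90 - 126)) + 521868 = 1/(169 - 684) + 521868 = 1/(-515) + 521868 = -1/515 + 521868 = 268762019/515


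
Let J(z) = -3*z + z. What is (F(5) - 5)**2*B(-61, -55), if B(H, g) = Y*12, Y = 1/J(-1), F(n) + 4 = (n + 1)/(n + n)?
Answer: 10584/25 ≈ 423.36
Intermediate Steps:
J(z) = -2*z
F(n) = -4 + (1 + n)/(2*n) (F(n) = -4 + (n + 1)/(n + n) = -4 + (1 + n)/((2*n)) = -4 + (1 + n)*(1/(2*n)) = -4 + (1 + n)/(2*n))
Y = 1/2 (Y = 1/(-2*(-1)) = 1/2 ≈ 0.50000)
B(H, g) = 6 (B(H, g) = (1/2)*12 = 6)
(F(5) - 5)**2*B(-61, -55) = ((1/2)*(1 - 7*5)/5 - 5)**2*6 = ((1/2)*(1/5)*(1 - 35) - 5)**2*6 = ((1/2)*(1/5)*(-34) - 5)**2*6 = (-17/5 - 5)**2*6 = (-42/5)**2*6 = (1764/25)*6 = 10584/25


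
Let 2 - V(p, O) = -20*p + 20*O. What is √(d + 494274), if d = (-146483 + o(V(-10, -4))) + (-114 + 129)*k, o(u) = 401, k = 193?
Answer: √351087 ≈ 592.53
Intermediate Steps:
V(p, O) = 2 - 20*O + 20*p (V(p, O) = 2 - (-20*p + 20*O) = 2 + (-20*O + 20*p) = 2 - 20*O + 20*p)
d = -143187 (d = (-146483 + 401) + (-114 + 129)*193 = -146082 + 15*193 = -146082 + 2895 = -143187)
√(d + 494274) = √(-143187 + 494274) = √351087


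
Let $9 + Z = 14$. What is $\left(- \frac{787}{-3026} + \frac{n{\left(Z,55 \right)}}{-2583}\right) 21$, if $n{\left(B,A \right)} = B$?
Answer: $\frac{2017691}{372198} \approx 5.421$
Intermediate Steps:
$Z = 5$ ($Z = -9 + 14 = 5$)
$\left(- \frac{787}{-3026} + \frac{n{\left(Z,55 \right)}}{-2583}\right) 21 = \left(- \frac{787}{-3026} + \frac{5}{-2583}\right) 21 = \left(\left(-787\right) \left(- \frac{1}{3026}\right) + 5 \left(- \frac{1}{2583}\right)\right) 21 = \left(\frac{787}{3026} - \frac{5}{2583}\right) 21 = \frac{2017691}{7816158} \cdot 21 = \frac{2017691}{372198}$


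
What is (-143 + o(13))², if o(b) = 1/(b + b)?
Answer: 13816089/676 ≈ 20438.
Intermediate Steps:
o(b) = 1/(2*b)
(-143 + o(13))² = (-143 + (½)/13)² = (-143 + (½)*(1/13))² = (-143 + 1/26)² = (-3717/26)² = 13816089/676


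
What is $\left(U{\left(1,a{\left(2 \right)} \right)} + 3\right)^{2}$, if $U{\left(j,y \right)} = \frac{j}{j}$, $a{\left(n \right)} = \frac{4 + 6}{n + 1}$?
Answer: $16$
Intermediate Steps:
$a{\left(n \right)} = \frac{10}{1 + n}$
$U{\left(j,y \right)} = 1$
$\left(U{\left(1,a{\left(2 \right)} \right)} + 3\right)^{2} = \left(1 + 3\right)^{2} = 4^{2} = 16$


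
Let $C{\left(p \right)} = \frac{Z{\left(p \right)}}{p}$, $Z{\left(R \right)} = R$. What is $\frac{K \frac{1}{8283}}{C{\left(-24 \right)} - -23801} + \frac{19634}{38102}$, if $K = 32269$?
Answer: $\frac{1936055606941}{3755942104266} \approx 0.51546$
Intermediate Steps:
$C{\left(p \right)} = 1$ ($C{\left(p \right)} = \frac{p}{p} = 1$)
$\frac{K \frac{1}{8283}}{C{\left(-24 \right)} - -23801} + \frac{19634}{38102} = \frac{32269 \cdot \frac{1}{8283}}{1 - -23801} + \frac{19634}{38102} = \frac{32269 \cdot \frac{1}{8283}}{1 + 23801} + 19634 \cdot \frac{1}{38102} = \frac{32269}{8283 \cdot 23802} + \frac{9817}{19051} = \frac{32269}{8283} \cdot \frac{1}{23802} + \frac{9817}{19051} = \frac{32269}{197151966} + \frac{9817}{19051} = \frac{1936055606941}{3755942104266}$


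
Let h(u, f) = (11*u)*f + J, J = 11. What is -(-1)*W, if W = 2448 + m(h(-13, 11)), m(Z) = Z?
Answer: 886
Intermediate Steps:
h(u, f) = 11 + 11*f*u (h(u, f) = (11*u)*f + 11 = 11*f*u + 11 = 11 + 11*f*u)
W = 886 (W = 2448 + (11 + 11*11*(-13)) = 2448 + (11 - 1573) = 2448 - 1562 = 886)
-(-1)*W = -(-1)*886 = -1*(-886) = 886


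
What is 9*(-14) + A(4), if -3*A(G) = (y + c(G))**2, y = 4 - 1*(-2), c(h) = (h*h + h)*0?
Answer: -138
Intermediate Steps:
c(h) = 0 (c(h) = (h**2 + h)*0 = (h + h**2)*0 = 0)
y = 6 (y = 4 + 2 = 6)
A(G) = -12 (A(G) = -(6 + 0)**2/3 = -1/3*6**2 = -1/3*36 = -12)
9*(-14) + A(4) = 9*(-14) - 12 = -126 - 12 = -138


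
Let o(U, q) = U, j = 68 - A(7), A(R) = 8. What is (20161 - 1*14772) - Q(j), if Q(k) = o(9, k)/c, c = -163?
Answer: 878416/163 ≈ 5389.1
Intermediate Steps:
j = 60 (j = 68 - 1*8 = 68 - 8 = 60)
Q(k) = -9/163 (Q(k) = 9/(-163) = 9*(-1/163) = -9/163)
(20161 - 1*14772) - Q(j) = (20161 - 1*14772) - 1*(-9/163) = (20161 - 14772) + 9/163 = 5389 + 9/163 = 878416/163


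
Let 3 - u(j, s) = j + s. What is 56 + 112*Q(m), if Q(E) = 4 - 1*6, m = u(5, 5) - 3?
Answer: -168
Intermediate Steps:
u(j, s) = 3 - j - s (u(j, s) = 3 - (j + s) = 3 + (-j - s) = 3 - j - s)
m = -10 (m = (3 - 1*5 - 1*5) - 3 = (3 - 5 - 5) - 3 = -7 - 3 = -10)
Q(E) = -2 (Q(E) = 4 - 6 = -2)
56 + 112*Q(m) = 56 + 112*(-2) = 56 - 224 = -168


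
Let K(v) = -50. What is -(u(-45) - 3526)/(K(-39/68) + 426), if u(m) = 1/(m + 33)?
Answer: 42313/4512 ≈ 9.3779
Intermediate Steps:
u(m) = 1/(33 + m)
-(u(-45) - 3526)/(K(-39/68) + 426) = -(1/(33 - 45) - 3526)/(-50 + 426) = -(1/(-12) - 3526)/376 = -(-1/12 - 3526)/376 = -(-42313)/(12*376) = -1*(-42313/4512) = 42313/4512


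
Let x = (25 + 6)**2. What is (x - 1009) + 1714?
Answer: 1666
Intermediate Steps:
x = 961 (x = 31**2 = 961)
(x - 1009) + 1714 = (961 - 1009) + 1714 = -48 + 1714 = 1666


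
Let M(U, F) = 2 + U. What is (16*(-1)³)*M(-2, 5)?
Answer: 0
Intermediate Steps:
(16*(-1)³)*M(-2, 5) = (16*(-1)³)*(2 - 2) = (16*(-1))*0 = -16*0 = 0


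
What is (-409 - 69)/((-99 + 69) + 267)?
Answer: -478/237 ≈ -2.0169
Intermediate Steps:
(-409 - 69)/((-99 + 69) + 267) = -478/(-30 + 267) = -478/237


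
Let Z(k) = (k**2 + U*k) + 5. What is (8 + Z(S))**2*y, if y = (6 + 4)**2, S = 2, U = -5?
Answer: 4900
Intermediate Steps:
Z(k) = 5 + k**2 - 5*k (Z(k) = (k**2 - 5*k) + 5 = 5 + k**2 - 5*k)
y = 100 (y = 10**2 = 100)
(8 + Z(S))**2*y = (8 + (5 + 2**2 - 5*2))**2*100 = (8 + (5 + 4 - 10))**2*100 = (8 - 1)**2*100 = 7**2*100 = 49*100 = 4900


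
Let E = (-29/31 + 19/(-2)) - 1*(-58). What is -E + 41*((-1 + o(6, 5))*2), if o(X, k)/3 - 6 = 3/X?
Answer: 91105/62 ≈ 1469.4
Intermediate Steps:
o(X, k) = 18 + 9/X (o(X, k) = 18 + 3*(3/X) = 18 + 9/X)
E = 2949/62 (E = (-29*1/31 + 19*(-1/2)) + 58 = (-29/31 - 19/2) + 58 = -647/62 + 58 = 2949/62 ≈ 47.565)
-E + 41*((-1 + o(6, 5))*2) = -1*2949/62 + 41*((-1 + (18 + 9/6))*2) = -2949/62 + 41*((-1 + (18 + 9*(1/6)))*2) = -2949/62 + 41*((-1 + (18 + 3/2))*2) = -2949/62 + 41*((-1 + 39/2)*2) = -2949/62 + 41*((37/2)*2) = -2949/62 + 41*37 = -2949/62 + 1517 = 91105/62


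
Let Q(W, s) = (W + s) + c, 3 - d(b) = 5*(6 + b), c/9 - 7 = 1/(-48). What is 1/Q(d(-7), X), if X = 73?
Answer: 16/2301 ≈ 0.0069535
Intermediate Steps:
c = 1005/16 (c = 63 + 9/(-48) = 63 + 9*(-1/48) = 63 - 3/16 = 1005/16 ≈ 62.813)
d(b) = -27 - 5*b (d(b) = 3 - 5*(6 + b) = 3 - (30 + 5*b) = 3 + (-30 - 5*b) = -27 - 5*b)
Q(W, s) = 1005/16 + W + s (Q(W, s) = (W + s) + 1005/16 = 1005/16 + W + s)
1/Q(d(-7), X) = 1/(1005/16 + (-27 - 5*(-7)) + 73) = 1/(1005/16 + (-27 + 35) + 73) = 1/(1005/16 + 8 + 73) = 1/(2301/16) = 16/2301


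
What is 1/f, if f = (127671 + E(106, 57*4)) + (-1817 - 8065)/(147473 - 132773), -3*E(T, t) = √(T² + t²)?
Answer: 6897070281150/880550843866344281 + 36015000*√15805/880550843866344281 ≈ 7.8378e-6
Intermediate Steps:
E(T, t) = -√(T² + t²)/3
f = 312792303/2450 - 2*√15805/3 (f = (127671 - √(106² + (57*4)²)/3) + (-1817 - 8065)/(147473 - 132773) = (127671 - √(11236 + 228²)/3) - 9882/14700 = (127671 - √(11236 + 51984)/3) - 9882*1/14700 = (127671 - 2*√15805/3) - 1647/2450 = 312792303/2450 - 2*√15805/3 ≈ 1.2759e+5)
1/f = 1/(312792303/2450 - 2*√15805/3)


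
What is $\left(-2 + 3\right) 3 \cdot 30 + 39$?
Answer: $129$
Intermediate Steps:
$\left(-2 + 3\right) 3 \cdot 30 + 39 = 1 \cdot 3 \cdot 30 + 39 = 3 \cdot 30 + 39 = 90 + 39 = 129$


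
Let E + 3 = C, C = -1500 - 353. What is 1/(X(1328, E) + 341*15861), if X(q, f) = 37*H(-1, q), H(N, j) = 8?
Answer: 1/5408897 ≈ 1.8488e-7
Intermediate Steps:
C = -1853
E = -1856 (E = -3 - 1853 = -1856)
X(q, f) = 296 (X(q, f) = 37*8 = 296)
1/(X(1328, E) + 341*15861) = 1/(296 + 341*15861) = 1/(296 + 5408601) = 1/5408897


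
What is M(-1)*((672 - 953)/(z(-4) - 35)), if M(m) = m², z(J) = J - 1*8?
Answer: 281/47 ≈ 5.9787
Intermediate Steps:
z(J) = -8 + J (z(J) = J - 8 = -8 + J)
M(-1)*((672 - 953)/(z(-4) - 35)) = (-1)²*((672 - 953)/((-8 - 4) - 35)) = 1*(-281/(-12 - 35)) = 1*(-281/(-47)) = 1*(-281*(-1/47)) = 1*(281/47) = 281/47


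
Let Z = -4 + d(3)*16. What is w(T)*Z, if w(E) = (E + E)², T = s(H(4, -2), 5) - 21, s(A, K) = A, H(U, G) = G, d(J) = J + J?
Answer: 194672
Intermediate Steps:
d(J) = 2*J
Z = 92 (Z = -4 + (2*3)*16 = -4 + 6*16 = -4 + 96 = 92)
T = -23 (T = -2 - 21 = -23)
w(E) = 4*E² (w(E) = (2*E)² = 4*E²)
w(T)*Z = (4*(-23)²)*92 = (4*529)*92 = 2116*92 = 194672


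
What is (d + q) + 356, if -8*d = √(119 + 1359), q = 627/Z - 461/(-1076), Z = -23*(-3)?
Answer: 9045775/24748 - √1478/8 ≈ 360.71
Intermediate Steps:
Z = 69
q = 235487/24748 (q = 627/69 - 461/(-1076) = 627*(1/69) - 461*(-1/1076) = 209/23 + 461/1076 = 235487/24748 ≈ 9.5154)
d = -√1478/8 (d = -√(119 + 1359)/8 = -√1478/8 ≈ -4.8056)
(d + q) + 356 = (-√1478/8 + 235487/24748) + 356 = (235487/24748 - √1478/8) + 356 = 9045775/24748 - √1478/8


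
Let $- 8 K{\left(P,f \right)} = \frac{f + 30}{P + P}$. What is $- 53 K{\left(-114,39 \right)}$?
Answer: $- \frac{1219}{608} \approx -2.0049$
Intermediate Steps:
$K{\left(P,f \right)} = - \frac{30 + f}{16 P}$ ($K{\left(P,f \right)} = - \frac{\left(f + 30\right) \frac{1}{P + P}}{8} = - \frac{\left(30 + f\right) \frac{1}{2 P}}{8} = - \frac{\frac{1}{2} \frac{1}{P} \left(30 + f\right)}{8} = - \frac{30 + f}{16 P}$)
$- 53 K{\left(-114,39 \right)} = - 53 \frac{-30 - 39}{16 \left(-114\right)} = - 53 \cdot \frac{1}{16} \left(- \frac{1}{114}\right) \left(-30 - 39\right) = - 53 \cdot \frac{1}{16} \left(- \frac{1}{114}\right) \left(-69\right) = \left(-53\right) \frac{23}{608} = - \frac{1219}{608}$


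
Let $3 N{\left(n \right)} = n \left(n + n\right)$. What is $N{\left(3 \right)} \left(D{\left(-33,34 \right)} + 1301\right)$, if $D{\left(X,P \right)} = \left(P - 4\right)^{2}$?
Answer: $13206$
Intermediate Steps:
$N{\left(n \right)} = \frac{2 n^{2}}{3}$ ($N{\left(n \right)} = \frac{n \left(n + n\right)}{3} = \frac{n 2 n}{3} = \frac{2 n^{2}}{3}$)
$D{\left(X,P \right)} = \left(-4 + P\right)^{2}$
$N{\left(3 \right)} \left(D{\left(-33,34 \right)} + 1301\right) = \frac{2 \cdot 3^{2}}{3} \left(\left(-4 + 34\right)^{2} + 1301\right) = \frac{2}{3} \cdot 9 \left(30^{2} + 1301\right) = 6 \left(900 + 1301\right) = 6 \cdot 2201 = 13206$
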